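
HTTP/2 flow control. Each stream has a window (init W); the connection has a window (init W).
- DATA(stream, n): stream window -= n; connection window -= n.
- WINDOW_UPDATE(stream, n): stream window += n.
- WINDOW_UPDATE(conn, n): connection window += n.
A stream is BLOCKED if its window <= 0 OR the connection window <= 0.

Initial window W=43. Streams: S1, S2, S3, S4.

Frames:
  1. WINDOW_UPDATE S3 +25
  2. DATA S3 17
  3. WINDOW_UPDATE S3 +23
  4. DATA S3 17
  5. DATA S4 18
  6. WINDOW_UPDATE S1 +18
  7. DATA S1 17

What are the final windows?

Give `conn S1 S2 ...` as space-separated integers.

Op 1: conn=43 S1=43 S2=43 S3=68 S4=43 blocked=[]
Op 2: conn=26 S1=43 S2=43 S3=51 S4=43 blocked=[]
Op 3: conn=26 S1=43 S2=43 S3=74 S4=43 blocked=[]
Op 4: conn=9 S1=43 S2=43 S3=57 S4=43 blocked=[]
Op 5: conn=-9 S1=43 S2=43 S3=57 S4=25 blocked=[1, 2, 3, 4]
Op 6: conn=-9 S1=61 S2=43 S3=57 S4=25 blocked=[1, 2, 3, 4]
Op 7: conn=-26 S1=44 S2=43 S3=57 S4=25 blocked=[1, 2, 3, 4]

Answer: -26 44 43 57 25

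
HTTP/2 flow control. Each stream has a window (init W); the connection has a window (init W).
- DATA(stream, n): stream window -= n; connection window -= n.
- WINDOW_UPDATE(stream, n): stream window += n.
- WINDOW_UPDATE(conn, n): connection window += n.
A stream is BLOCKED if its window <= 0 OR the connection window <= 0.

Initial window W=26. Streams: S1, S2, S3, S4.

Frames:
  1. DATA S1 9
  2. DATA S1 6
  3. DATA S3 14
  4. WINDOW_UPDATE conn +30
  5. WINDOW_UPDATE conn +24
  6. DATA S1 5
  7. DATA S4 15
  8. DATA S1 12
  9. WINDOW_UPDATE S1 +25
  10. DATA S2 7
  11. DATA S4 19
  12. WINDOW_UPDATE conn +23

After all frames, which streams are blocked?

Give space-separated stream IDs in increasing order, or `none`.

Op 1: conn=17 S1=17 S2=26 S3=26 S4=26 blocked=[]
Op 2: conn=11 S1=11 S2=26 S3=26 S4=26 blocked=[]
Op 3: conn=-3 S1=11 S2=26 S3=12 S4=26 blocked=[1, 2, 3, 4]
Op 4: conn=27 S1=11 S2=26 S3=12 S4=26 blocked=[]
Op 5: conn=51 S1=11 S2=26 S3=12 S4=26 blocked=[]
Op 6: conn=46 S1=6 S2=26 S3=12 S4=26 blocked=[]
Op 7: conn=31 S1=6 S2=26 S3=12 S4=11 blocked=[]
Op 8: conn=19 S1=-6 S2=26 S3=12 S4=11 blocked=[1]
Op 9: conn=19 S1=19 S2=26 S3=12 S4=11 blocked=[]
Op 10: conn=12 S1=19 S2=19 S3=12 S4=11 blocked=[]
Op 11: conn=-7 S1=19 S2=19 S3=12 S4=-8 blocked=[1, 2, 3, 4]
Op 12: conn=16 S1=19 S2=19 S3=12 S4=-8 blocked=[4]

Answer: S4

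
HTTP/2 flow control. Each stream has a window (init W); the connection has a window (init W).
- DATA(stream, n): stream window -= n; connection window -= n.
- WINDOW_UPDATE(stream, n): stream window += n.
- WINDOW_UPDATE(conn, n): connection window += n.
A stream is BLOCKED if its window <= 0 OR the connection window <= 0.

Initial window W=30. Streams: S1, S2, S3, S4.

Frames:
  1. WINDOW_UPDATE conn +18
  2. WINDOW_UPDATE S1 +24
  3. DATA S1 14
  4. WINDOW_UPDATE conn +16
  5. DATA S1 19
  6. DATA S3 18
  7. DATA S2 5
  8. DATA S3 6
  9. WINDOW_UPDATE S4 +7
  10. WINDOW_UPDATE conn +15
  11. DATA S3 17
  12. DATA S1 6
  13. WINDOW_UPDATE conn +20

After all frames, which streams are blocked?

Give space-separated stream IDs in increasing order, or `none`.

Answer: S3

Derivation:
Op 1: conn=48 S1=30 S2=30 S3=30 S4=30 blocked=[]
Op 2: conn=48 S1=54 S2=30 S3=30 S4=30 blocked=[]
Op 3: conn=34 S1=40 S2=30 S3=30 S4=30 blocked=[]
Op 4: conn=50 S1=40 S2=30 S3=30 S4=30 blocked=[]
Op 5: conn=31 S1=21 S2=30 S3=30 S4=30 blocked=[]
Op 6: conn=13 S1=21 S2=30 S3=12 S4=30 blocked=[]
Op 7: conn=8 S1=21 S2=25 S3=12 S4=30 blocked=[]
Op 8: conn=2 S1=21 S2=25 S3=6 S4=30 blocked=[]
Op 9: conn=2 S1=21 S2=25 S3=6 S4=37 blocked=[]
Op 10: conn=17 S1=21 S2=25 S3=6 S4=37 blocked=[]
Op 11: conn=0 S1=21 S2=25 S3=-11 S4=37 blocked=[1, 2, 3, 4]
Op 12: conn=-6 S1=15 S2=25 S3=-11 S4=37 blocked=[1, 2, 3, 4]
Op 13: conn=14 S1=15 S2=25 S3=-11 S4=37 blocked=[3]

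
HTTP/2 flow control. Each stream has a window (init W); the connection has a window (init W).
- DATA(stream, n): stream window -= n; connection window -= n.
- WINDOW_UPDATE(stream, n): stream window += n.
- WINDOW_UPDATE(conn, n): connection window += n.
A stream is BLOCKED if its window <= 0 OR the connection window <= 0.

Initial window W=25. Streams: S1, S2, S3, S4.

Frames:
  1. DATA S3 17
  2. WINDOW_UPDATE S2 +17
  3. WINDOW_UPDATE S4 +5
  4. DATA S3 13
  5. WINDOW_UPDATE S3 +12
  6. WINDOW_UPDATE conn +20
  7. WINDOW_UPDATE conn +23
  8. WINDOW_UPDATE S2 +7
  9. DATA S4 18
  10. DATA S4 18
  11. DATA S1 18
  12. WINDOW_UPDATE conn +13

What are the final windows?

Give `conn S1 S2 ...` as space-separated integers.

Answer: -3 7 49 7 -6

Derivation:
Op 1: conn=8 S1=25 S2=25 S3=8 S4=25 blocked=[]
Op 2: conn=8 S1=25 S2=42 S3=8 S4=25 blocked=[]
Op 3: conn=8 S1=25 S2=42 S3=8 S4=30 blocked=[]
Op 4: conn=-5 S1=25 S2=42 S3=-5 S4=30 blocked=[1, 2, 3, 4]
Op 5: conn=-5 S1=25 S2=42 S3=7 S4=30 blocked=[1, 2, 3, 4]
Op 6: conn=15 S1=25 S2=42 S3=7 S4=30 blocked=[]
Op 7: conn=38 S1=25 S2=42 S3=7 S4=30 blocked=[]
Op 8: conn=38 S1=25 S2=49 S3=7 S4=30 blocked=[]
Op 9: conn=20 S1=25 S2=49 S3=7 S4=12 blocked=[]
Op 10: conn=2 S1=25 S2=49 S3=7 S4=-6 blocked=[4]
Op 11: conn=-16 S1=7 S2=49 S3=7 S4=-6 blocked=[1, 2, 3, 4]
Op 12: conn=-3 S1=7 S2=49 S3=7 S4=-6 blocked=[1, 2, 3, 4]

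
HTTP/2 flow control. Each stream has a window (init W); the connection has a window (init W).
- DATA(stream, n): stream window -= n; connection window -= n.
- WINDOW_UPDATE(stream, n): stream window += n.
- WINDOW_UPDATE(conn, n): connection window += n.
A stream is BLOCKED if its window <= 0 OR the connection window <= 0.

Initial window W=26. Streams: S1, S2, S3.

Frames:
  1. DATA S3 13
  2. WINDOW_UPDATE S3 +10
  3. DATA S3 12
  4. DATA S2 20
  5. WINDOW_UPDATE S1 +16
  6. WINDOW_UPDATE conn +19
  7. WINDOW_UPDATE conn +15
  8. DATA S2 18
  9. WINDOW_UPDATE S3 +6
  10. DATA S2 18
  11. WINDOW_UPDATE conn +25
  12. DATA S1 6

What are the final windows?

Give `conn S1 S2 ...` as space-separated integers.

Answer: -2 36 -30 17

Derivation:
Op 1: conn=13 S1=26 S2=26 S3=13 blocked=[]
Op 2: conn=13 S1=26 S2=26 S3=23 blocked=[]
Op 3: conn=1 S1=26 S2=26 S3=11 blocked=[]
Op 4: conn=-19 S1=26 S2=6 S3=11 blocked=[1, 2, 3]
Op 5: conn=-19 S1=42 S2=6 S3=11 blocked=[1, 2, 3]
Op 6: conn=0 S1=42 S2=6 S3=11 blocked=[1, 2, 3]
Op 7: conn=15 S1=42 S2=6 S3=11 blocked=[]
Op 8: conn=-3 S1=42 S2=-12 S3=11 blocked=[1, 2, 3]
Op 9: conn=-3 S1=42 S2=-12 S3=17 blocked=[1, 2, 3]
Op 10: conn=-21 S1=42 S2=-30 S3=17 blocked=[1, 2, 3]
Op 11: conn=4 S1=42 S2=-30 S3=17 blocked=[2]
Op 12: conn=-2 S1=36 S2=-30 S3=17 blocked=[1, 2, 3]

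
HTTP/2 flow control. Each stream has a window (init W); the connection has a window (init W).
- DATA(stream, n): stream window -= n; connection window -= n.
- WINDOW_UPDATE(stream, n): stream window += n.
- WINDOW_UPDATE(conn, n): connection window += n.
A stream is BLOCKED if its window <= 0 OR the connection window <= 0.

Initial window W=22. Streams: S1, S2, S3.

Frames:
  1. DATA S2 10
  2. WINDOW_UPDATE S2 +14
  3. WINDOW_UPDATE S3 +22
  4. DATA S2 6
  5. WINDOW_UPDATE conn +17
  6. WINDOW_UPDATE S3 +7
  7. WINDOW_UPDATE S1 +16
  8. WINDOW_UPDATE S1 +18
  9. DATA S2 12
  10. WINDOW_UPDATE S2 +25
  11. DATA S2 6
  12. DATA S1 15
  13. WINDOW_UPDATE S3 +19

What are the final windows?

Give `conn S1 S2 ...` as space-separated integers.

Op 1: conn=12 S1=22 S2=12 S3=22 blocked=[]
Op 2: conn=12 S1=22 S2=26 S3=22 blocked=[]
Op 3: conn=12 S1=22 S2=26 S3=44 blocked=[]
Op 4: conn=6 S1=22 S2=20 S3=44 blocked=[]
Op 5: conn=23 S1=22 S2=20 S3=44 blocked=[]
Op 6: conn=23 S1=22 S2=20 S3=51 blocked=[]
Op 7: conn=23 S1=38 S2=20 S3=51 blocked=[]
Op 8: conn=23 S1=56 S2=20 S3=51 blocked=[]
Op 9: conn=11 S1=56 S2=8 S3=51 blocked=[]
Op 10: conn=11 S1=56 S2=33 S3=51 blocked=[]
Op 11: conn=5 S1=56 S2=27 S3=51 blocked=[]
Op 12: conn=-10 S1=41 S2=27 S3=51 blocked=[1, 2, 3]
Op 13: conn=-10 S1=41 S2=27 S3=70 blocked=[1, 2, 3]

Answer: -10 41 27 70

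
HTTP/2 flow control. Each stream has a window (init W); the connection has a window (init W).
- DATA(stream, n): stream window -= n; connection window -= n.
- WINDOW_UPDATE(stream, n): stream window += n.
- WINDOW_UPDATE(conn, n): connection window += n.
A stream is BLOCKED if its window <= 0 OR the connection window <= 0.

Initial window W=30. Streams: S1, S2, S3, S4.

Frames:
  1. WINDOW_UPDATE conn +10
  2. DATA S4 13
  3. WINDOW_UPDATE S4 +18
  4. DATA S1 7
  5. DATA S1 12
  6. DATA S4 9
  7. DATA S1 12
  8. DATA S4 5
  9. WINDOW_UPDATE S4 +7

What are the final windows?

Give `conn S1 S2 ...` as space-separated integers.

Op 1: conn=40 S1=30 S2=30 S3=30 S4=30 blocked=[]
Op 2: conn=27 S1=30 S2=30 S3=30 S4=17 blocked=[]
Op 3: conn=27 S1=30 S2=30 S3=30 S4=35 blocked=[]
Op 4: conn=20 S1=23 S2=30 S3=30 S4=35 blocked=[]
Op 5: conn=8 S1=11 S2=30 S3=30 S4=35 blocked=[]
Op 6: conn=-1 S1=11 S2=30 S3=30 S4=26 blocked=[1, 2, 3, 4]
Op 7: conn=-13 S1=-1 S2=30 S3=30 S4=26 blocked=[1, 2, 3, 4]
Op 8: conn=-18 S1=-1 S2=30 S3=30 S4=21 blocked=[1, 2, 3, 4]
Op 9: conn=-18 S1=-1 S2=30 S3=30 S4=28 blocked=[1, 2, 3, 4]

Answer: -18 -1 30 30 28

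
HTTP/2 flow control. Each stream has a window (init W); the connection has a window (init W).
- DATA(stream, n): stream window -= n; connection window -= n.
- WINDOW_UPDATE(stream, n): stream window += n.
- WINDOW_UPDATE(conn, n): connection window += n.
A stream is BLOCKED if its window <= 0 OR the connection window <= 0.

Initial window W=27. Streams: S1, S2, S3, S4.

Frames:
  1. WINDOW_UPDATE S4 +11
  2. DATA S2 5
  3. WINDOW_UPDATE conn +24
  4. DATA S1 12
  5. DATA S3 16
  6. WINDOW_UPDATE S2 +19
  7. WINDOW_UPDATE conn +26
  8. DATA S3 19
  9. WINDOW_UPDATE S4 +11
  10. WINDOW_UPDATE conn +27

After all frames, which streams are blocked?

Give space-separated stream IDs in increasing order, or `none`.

Answer: S3

Derivation:
Op 1: conn=27 S1=27 S2=27 S3=27 S4=38 blocked=[]
Op 2: conn=22 S1=27 S2=22 S3=27 S4=38 blocked=[]
Op 3: conn=46 S1=27 S2=22 S3=27 S4=38 blocked=[]
Op 4: conn=34 S1=15 S2=22 S3=27 S4=38 blocked=[]
Op 5: conn=18 S1=15 S2=22 S3=11 S4=38 blocked=[]
Op 6: conn=18 S1=15 S2=41 S3=11 S4=38 blocked=[]
Op 7: conn=44 S1=15 S2=41 S3=11 S4=38 blocked=[]
Op 8: conn=25 S1=15 S2=41 S3=-8 S4=38 blocked=[3]
Op 9: conn=25 S1=15 S2=41 S3=-8 S4=49 blocked=[3]
Op 10: conn=52 S1=15 S2=41 S3=-8 S4=49 blocked=[3]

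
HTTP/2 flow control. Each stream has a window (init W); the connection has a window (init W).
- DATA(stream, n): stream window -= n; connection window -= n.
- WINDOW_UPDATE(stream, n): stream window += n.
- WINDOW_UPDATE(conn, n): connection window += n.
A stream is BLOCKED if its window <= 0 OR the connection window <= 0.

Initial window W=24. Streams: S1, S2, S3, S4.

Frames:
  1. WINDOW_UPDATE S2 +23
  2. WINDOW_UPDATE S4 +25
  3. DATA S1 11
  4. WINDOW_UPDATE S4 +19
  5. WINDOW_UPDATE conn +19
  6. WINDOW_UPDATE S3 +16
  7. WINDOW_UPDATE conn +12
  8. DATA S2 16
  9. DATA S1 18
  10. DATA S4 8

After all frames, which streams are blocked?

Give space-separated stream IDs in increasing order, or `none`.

Op 1: conn=24 S1=24 S2=47 S3=24 S4=24 blocked=[]
Op 2: conn=24 S1=24 S2=47 S3=24 S4=49 blocked=[]
Op 3: conn=13 S1=13 S2=47 S3=24 S4=49 blocked=[]
Op 4: conn=13 S1=13 S2=47 S3=24 S4=68 blocked=[]
Op 5: conn=32 S1=13 S2=47 S3=24 S4=68 blocked=[]
Op 6: conn=32 S1=13 S2=47 S3=40 S4=68 blocked=[]
Op 7: conn=44 S1=13 S2=47 S3=40 S4=68 blocked=[]
Op 8: conn=28 S1=13 S2=31 S3=40 S4=68 blocked=[]
Op 9: conn=10 S1=-5 S2=31 S3=40 S4=68 blocked=[1]
Op 10: conn=2 S1=-5 S2=31 S3=40 S4=60 blocked=[1]

Answer: S1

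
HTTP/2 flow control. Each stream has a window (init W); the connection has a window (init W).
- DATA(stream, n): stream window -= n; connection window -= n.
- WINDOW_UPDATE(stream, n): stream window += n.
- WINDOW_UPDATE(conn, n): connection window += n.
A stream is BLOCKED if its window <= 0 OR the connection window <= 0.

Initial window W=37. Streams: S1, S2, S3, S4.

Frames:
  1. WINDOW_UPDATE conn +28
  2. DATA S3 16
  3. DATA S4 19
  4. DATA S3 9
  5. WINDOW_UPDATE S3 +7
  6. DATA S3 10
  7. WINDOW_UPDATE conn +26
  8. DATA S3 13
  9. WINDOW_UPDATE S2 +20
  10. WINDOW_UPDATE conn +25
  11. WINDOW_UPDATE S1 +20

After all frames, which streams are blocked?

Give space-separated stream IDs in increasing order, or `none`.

Answer: S3

Derivation:
Op 1: conn=65 S1=37 S2=37 S3=37 S4=37 blocked=[]
Op 2: conn=49 S1=37 S2=37 S3=21 S4=37 blocked=[]
Op 3: conn=30 S1=37 S2=37 S3=21 S4=18 blocked=[]
Op 4: conn=21 S1=37 S2=37 S3=12 S4=18 blocked=[]
Op 5: conn=21 S1=37 S2=37 S3=19 S4=18 blocked=[]
Op 6: conn=11 S1=37 S2=37 S3=9 S4=18 blocked=[]
Op 7: conn=37 S1=37 S2=37 S3=9 S4=18 blocked=[]
Op 8: conn=24 S1=37 S2=37 S3=-4 S4=18 blocked=[3]
Op 9: conn=24 S1=37 S2=57 S3=-4 S4=18 blocked=[3]
Op 10: conn=49 S1=37 S2=57 S3=-4 S4=18 blocked=[3]
Op 11: conn=49 S1=57 S2=57 S3=-4 S4=18 blocked=[3]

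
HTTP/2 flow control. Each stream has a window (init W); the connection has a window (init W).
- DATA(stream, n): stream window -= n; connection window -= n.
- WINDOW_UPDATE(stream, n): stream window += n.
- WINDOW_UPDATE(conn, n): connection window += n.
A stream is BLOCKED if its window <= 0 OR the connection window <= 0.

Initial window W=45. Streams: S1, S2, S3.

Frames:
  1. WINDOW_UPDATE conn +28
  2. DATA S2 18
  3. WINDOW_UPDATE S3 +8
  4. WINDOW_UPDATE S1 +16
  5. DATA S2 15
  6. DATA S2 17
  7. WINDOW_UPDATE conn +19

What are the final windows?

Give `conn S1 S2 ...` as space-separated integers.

Op 1: conn=73 S1=45 S2=45 S3=45 blocked=[]
Op 2: conn=55 S1=45 S2=27 S3=45 blocked=[]
Op 3: conn=55 S1=45 S2=27 S3=53 blocked=[]
Op 4: conn=55 S1=61 S2=27 S3=53 blocked=[]
Op 5: conn=40 S1=61 S2=12 S3=53 blocked=[]
Op 6: conn=23 S1=61 S2=-5 S3=53 blocked=[2]
Op 7: conn=42 S1=61 S2=-5 S3=53 blocked=[2]

Answer: 42 61 -5 53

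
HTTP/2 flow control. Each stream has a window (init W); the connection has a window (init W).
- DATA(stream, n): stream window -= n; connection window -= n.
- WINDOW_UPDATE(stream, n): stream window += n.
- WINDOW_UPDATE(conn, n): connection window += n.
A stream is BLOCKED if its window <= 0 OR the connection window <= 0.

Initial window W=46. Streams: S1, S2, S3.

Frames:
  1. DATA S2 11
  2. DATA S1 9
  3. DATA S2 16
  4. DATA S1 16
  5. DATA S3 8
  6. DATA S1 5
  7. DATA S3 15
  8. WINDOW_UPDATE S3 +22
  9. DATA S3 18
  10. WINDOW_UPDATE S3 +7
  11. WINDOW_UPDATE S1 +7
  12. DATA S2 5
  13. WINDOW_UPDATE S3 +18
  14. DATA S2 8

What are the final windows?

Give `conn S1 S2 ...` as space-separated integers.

Op 1: conn=35 S1=46 S2=35 S3=46 blocked=[]
Op 2: conn=26 S1=37 S2=35 S3=46 blocked=[]
Op 3: conn=10 S1=37 S2=19 S3=46 blocked=[]
Op 4: conn=-6 S1=21 S2=19 S3=46 blocked=[1, 2, 3]
Op 5: conn=-14 S1=21 S2=19 S3=38 blocked=[1, 2, 3]
Op 6: conn=-19 S1=16 S2=19 S3=38 blocked=[1, 2, 3]
Op 7: conn=-34 S1=16 S2=19 S3=23 blocked=[1, 2, 3]
Op 8: conn=-34 S1=16 S2=19 S3=45 blocked=[1, 2, 3]
Op 9: conn=-52 S1=16 S2=19 S3=27 blocked=[1, 2, 3]
Op 10: conn=-52 S1=16 S2=19 S3=34 blocked=[1, 2, 3]
Op 11: conn=-52 S1=23 S2=19 S3=34 blocked=[1, 2, 3]
Op 12: conn=-57 S1=23 S2=14 S3=34 blocked=[1, 2, 3]
Op 13: conn=-57 S1=23 S2=14 S3=52 blocked=[1, 2, 3]
Op 14: conn=-65 S1=23 S2=6 S3=52 blocked=[1, 2, 3]

Answer: -65 23 6 52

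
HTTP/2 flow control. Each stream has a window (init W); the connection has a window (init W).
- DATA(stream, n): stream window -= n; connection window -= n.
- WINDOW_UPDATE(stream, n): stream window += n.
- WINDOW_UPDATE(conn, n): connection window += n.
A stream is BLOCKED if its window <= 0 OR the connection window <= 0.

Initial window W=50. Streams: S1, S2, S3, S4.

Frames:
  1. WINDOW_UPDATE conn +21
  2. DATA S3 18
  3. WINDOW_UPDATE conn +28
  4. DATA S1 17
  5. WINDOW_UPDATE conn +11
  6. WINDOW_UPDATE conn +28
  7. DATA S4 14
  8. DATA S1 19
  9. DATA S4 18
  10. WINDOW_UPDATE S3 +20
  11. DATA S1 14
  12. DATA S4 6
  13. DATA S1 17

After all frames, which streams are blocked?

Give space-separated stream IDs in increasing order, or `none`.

Op 1: conn=71 S1=50 S2=50 S3=50 S4=50 blocked=[]
Op 2: conn=53 S1=50 S2=50 S3=32 S4=50 blocked=[]
Op 3: conn=81 S1=50 S2=50 S3=32 S4=50 blocked=[]
Op 4: conn=64 S1=33 S2=50 S3=32 S4=50 blocked=[]
Op 5: conn=75 S1=33 S2=50 S3=32 S4=50 blocked=[]
Op 6: conn=103 S1=33 S2=50 S3=32 S4=50 blocked=[]
Op 7: conn=89 S1=33 S2=50 S3=32 S4=36 blocked=[]
Op 8: conn=70 S1=14 S2=50 S3=32 S4=36 blocked=[]
Op 9: conn=52 S1=14 S2=50 S3=32 S4=18 blocked=[]
Op 10: conn=52 S1=14 S2=50 S3=52 S4=18 blocked=[]
Op 11: conn=38 S1=0 S2=50 S3=52 S4=18 blocked=[1]
Op 12: conn=32 S1=0 S2=50 S3=52 S4=12 blocked=[1]
Op 13: conn=15 S1=-17 S2=50 S3=52 S4=12 blocked=[1]

Answer: S1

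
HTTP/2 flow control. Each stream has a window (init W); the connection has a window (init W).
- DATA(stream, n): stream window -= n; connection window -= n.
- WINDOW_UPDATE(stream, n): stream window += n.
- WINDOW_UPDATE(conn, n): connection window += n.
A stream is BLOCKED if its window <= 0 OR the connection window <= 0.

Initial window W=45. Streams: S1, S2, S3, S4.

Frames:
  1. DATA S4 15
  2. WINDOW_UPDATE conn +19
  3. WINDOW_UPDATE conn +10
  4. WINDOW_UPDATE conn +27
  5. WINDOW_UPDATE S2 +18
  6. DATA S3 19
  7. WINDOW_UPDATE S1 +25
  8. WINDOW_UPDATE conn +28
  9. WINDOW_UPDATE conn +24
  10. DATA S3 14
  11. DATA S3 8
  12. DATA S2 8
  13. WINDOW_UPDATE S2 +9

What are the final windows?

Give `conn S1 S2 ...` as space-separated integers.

Answer: 89 70 64 4 30

Derivation:
Op 1: conn=30 S1=45 S2=45 S3=45 S4=30 blocked=[]
Op 2: conn=49 S1=45 S2=45 S3=45 S4=30 blocked=[]
Op 3: conn=59 S1=45 S2=45 S3=45 S4=30 blocked=[]
Op 4: conn=86 S1=45 S2=45 S3=45 S4=30 blocked=[]
Op 5: conn=86 S1=45 S2=63 S3=45 S4=30 blocked=[]
Op 6: conn=67 S1=45 S2=63 S3=26 S4=30 blocked=[]
Op 7: conn=67 S1=70 S2=63 S3=26 S4=30 blocked=[]
Op 8: conn=95 S1=70 S2=63 S3=26 S4=30 blocked=[]
Op 9: conn=119 S1=70 S2=63 S3=26 S4=30 blocked=[]
Op 10: conn=105 S1=70 S2=63 S3=12 S4=30 blocked=[]
Op 11: conn=97 S1=70 S2=63 S3=4 S4=30 blocked=[]
Op 12: conn=89 S1=70 S2=55 S3=4 S4=30 blocked=[]
Op 13: conn=89 S1=70 S2=64 S3=4 S4=30 blocked=[]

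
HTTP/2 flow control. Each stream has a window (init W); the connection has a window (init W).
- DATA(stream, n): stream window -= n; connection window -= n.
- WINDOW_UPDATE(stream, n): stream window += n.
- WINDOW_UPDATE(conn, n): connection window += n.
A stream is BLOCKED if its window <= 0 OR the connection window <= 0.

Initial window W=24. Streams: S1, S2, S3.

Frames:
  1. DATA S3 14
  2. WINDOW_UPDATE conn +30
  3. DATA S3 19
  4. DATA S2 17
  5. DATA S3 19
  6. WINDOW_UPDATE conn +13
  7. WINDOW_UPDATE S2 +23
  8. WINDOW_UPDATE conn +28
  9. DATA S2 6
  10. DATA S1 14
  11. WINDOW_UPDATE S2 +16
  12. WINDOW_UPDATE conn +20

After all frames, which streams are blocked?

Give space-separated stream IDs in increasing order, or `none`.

Answer: S3

Derivation:
Op 1: conn=10 S1=24 S2=24 S3=10 blocked=[]
Op 2: conn=40 S1=24 S2=24 S3=10 blocked=[]
Op 3: conn=21 S1=24 S2=24 S3=-9 blocked=[3]
Op 4: conn=4 S1=24 S2=7 S3=-9 blocked=[3]
Op 5: conn=-15 S1=24 S2=7 S3=-28 blocked=[1, 2, 3]
Op 6: conn=-2 S1=24 S2=7 S3=-28 blocked=[1, 2, 3]
Op 7: conn=-2 S1=24 S2=30 S3=-28 blocked=[1, 2, 3]
Op 8: conn=26 S1=24 S2=30 S3=-28 blocked=[3]
Op 9: conn=20 S1=24 S2=24 S3=-28 blocked=[3]
Op 10: conn=6 S1=10 S2=24 S3=-28 blocked=[3]
Op 11: conn=6 S1=10 S2=40 S3=-28 blocked=[3]
Op 12: conn=26 S1=10 S2=40 S3=-28 blocked=[3]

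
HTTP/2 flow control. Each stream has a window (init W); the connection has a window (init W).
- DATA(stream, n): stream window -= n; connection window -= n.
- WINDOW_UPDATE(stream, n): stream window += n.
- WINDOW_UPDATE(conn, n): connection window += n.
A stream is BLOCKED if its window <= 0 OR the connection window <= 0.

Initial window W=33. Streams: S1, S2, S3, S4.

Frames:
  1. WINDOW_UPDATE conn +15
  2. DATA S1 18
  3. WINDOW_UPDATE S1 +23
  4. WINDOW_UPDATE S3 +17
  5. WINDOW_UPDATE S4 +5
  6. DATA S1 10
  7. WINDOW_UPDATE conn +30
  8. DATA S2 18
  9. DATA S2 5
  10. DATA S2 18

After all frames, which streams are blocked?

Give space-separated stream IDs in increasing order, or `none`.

Op 1: conn=48 S1=33 S2=33 S3=33 S4=33 blocked=[]
Op 2: conn=30 S1=15 S2=33 S3=33 S4=33 blocked=[]
Op 3: conn=30 S1=38 S2=33 S3=33 S4=33 blocked=[]
Op 4: conn=30 S1=38 S2=33 S3=50 S4=33 blocked=[]
Op 5: conn=30 S1=38 S2=33 S3=50 S4=38 blocked=[]
Op 6: conn=20 S1=28 S2=33 S3=50 S4=38 blocked=[]
Op 7: conn=50 S1=28 S2=33 S3=50 S4=38 blocked=[]
Op 8: conn=32 S1=28 S2=15 S3=50 S4=38 blocked=[]
Op 9: conn=27 S1=28 S2=10 S3=50 S4=38 blocked=[]
Op 10: conn=9 S1=28 S2=-8 S3=50 S4=38 blocked=[2]

Answer: S2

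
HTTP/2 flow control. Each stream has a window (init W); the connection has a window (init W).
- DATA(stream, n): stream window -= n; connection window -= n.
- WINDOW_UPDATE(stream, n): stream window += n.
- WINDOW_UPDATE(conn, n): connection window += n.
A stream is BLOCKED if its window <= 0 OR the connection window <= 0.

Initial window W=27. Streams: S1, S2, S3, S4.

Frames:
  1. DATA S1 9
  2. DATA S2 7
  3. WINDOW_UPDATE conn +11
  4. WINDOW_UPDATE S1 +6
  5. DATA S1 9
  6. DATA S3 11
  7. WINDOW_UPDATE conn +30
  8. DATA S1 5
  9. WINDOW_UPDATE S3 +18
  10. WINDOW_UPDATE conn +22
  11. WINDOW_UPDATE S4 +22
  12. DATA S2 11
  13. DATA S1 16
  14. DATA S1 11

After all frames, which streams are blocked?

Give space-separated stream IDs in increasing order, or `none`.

Answer: S1

Derivation:
Op 1: conn=18 S1=18 S2=27 S3=27 S4=27 blocked=[]
Op 2: conn=11 S1=18 S2=20 S3=27 S4=27 blocked=[]
Op 3: conn=22 S1=18 S2=20 S3=27 S4=27 blocked=[]
Op 4: conn=22 S1=24 S2=20 S3=27 S4=27 blocked=[]
Op 5: conn=13 S1=15 S2=20 S3=27 S4=27 blocked=[]
Op 6: conn=2 S1=15 S2=20 S3=16 S4=27 blocked=[]
Op 7: conn=32 S1=15 S2=20 S3=16 S4=27 blocked=[]
Op 8: conn=27 S1=10 S2=20 S3=16 S4=27 blocked=[]
Op 9: conn=27 S1=10 S2=20 S3=34 S4=27 blocked=[]
Op 10: conn=49 S1=10 S2=20 S3=34 S4=27 blocked=[]
Op 11: conn=49 S1=10 S2=20 S3=34 S4=49 blocked=[]
Op 12: conn=38 S1=10 S2=9 S3=34 S4=49 blocked=[]
Op 13: conn=22 S1=-6 S2=9 S3=34 S4=49 blocked=[1]
Op 14: conn=11 S1=-17 S2=9 S3=34 S4=49 blocked=[1]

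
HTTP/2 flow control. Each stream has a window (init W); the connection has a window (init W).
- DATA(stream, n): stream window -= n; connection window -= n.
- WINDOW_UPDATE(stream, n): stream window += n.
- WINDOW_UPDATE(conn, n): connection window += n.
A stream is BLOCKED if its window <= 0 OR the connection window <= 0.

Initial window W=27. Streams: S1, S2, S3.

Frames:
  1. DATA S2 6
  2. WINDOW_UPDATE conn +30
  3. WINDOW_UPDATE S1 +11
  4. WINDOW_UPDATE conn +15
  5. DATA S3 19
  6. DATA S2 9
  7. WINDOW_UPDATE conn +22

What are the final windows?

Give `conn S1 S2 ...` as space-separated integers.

Answer: 60 38 12 8

Derivation:
Op 1: conn=21 S1=27 S2=21 S3=27 blocked=[]
Op 2: conn=51 S1=27 S2=21 S3=27 blocked=[]
Op 3: conn=51 S1=38 S2=21 S3=27 blocked=[]
Op 4: conn=66 S1=38 S2=21 S3=27 blocked=[]
Op 5: conn=47 S1=38 S2=21 S3=8 blocked=[]
Op 6: conn=38 S1=38 S2=12 S3=8 blocked=[]
Op 7: conn=60 S1=38 S2=12 S3=8 blocked=[]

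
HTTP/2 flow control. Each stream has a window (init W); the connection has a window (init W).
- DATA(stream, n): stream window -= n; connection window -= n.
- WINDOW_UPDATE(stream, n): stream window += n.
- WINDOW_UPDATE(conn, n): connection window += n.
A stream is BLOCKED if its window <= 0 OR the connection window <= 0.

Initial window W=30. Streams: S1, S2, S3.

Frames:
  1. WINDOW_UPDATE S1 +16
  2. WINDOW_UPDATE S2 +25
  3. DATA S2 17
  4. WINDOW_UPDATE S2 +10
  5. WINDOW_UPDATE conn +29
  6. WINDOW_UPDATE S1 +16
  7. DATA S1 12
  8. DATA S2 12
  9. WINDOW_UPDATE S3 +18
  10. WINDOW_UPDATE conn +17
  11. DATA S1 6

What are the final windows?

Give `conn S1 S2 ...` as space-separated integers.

Op 1: conn=30 S1=46 S2=30 S3=30 blocked=[]
Op 2: conn=30 S1=46 S2=55 S3=30 blocked=[]
Op 3: conn=13 S1=46 S2=38 S3=30 blocked=[]
Op 4: conn=13 S1=46 S2=48 S3=30 blocked=[]
Op 5: conn=42 S1=46 S2=48 S3=30 blocked=[]
Op 6: conn=42 S1=62 S2=48 S3=30 blocked=[]
Op 7: conn=30 S1=50 S2=48 S3=30 blocked=[]
Op 8: conn=18 S1=50 S2=36 S3=30 blocked=[]
Op 9: conn=18 S1=50 S2=36 S3=48 blocked=[]
Op 10: conn=35 S1=50 S2=36 S3=48 blocked=[]
Op 11: conn=29 S1=44 S2=36 S3=48 blocked=[]

Answer: 29 44 36 48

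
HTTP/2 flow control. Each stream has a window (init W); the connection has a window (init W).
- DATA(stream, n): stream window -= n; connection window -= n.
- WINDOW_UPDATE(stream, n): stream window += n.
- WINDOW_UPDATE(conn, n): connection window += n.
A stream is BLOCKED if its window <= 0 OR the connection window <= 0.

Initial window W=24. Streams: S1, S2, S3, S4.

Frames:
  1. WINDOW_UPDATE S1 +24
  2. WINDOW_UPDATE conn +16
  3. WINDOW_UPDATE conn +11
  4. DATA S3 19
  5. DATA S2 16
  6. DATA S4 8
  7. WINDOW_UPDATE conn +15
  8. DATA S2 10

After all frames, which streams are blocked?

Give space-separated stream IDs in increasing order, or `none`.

Answer: S2

Derivation:
Op 1: conn=24 S1=48 S2=24 S3=24 S4=24 blocked=[]
Op 2: conn=40 S1=48 S2=24 S3=24 S4=24 blocked=[]
Op 3: conn=51 S1=48 S2=24 S3=24 S4=24 blocked=[]
Op 4: conn=32 S1=48 S2=24 S3=5 S4=24 blocked=[]
Op 5: conn=16 S1=48 S2=8 S3=5 S4=24 blocked=[]
Op 6: conn=8 S1=48 S2=8 S3=5 S4=16 blocked=[]
Op 7: conn=23 S1=48 S2=8 S3=5 S4=16 blocked=[]
Op 8: conn=13 S1=48 S2=-2 S3=5 S4=16 blocked=[2]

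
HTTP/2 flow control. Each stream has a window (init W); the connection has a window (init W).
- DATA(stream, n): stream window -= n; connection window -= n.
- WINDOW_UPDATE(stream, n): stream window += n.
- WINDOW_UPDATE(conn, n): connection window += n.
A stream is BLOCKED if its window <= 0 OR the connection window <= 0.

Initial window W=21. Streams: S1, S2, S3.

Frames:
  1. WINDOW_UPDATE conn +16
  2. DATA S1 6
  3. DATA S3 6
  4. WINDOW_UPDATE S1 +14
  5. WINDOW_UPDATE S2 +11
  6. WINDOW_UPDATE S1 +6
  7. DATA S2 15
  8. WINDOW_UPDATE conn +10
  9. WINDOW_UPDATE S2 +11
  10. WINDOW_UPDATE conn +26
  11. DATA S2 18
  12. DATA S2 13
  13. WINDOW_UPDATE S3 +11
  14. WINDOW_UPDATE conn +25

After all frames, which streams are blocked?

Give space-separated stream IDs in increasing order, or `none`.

Op 1: conn=37 S1=21 S2=21 S3=21 blocked=[]
Op 2: conn=31 S1=15 S2=21 S3=21 blocked=[]
Op 3: conn=25 S1=15 S2=21 S3=15 blocked=[]
Op 4: conn=25 S1=29 S2=21 S3=15 blocked=[]
Op 5: conn=25 S1=29 S2=32 S3=15 blocked=[]
Op 6: conn=25 S1=35 S2=32 S3=15 blocked=[]
Op 7: conn=10 S1=35 S2=17 S3=15 blocked=[]
Op 8: conn=20 S1=35 S2=17 S3=15 blocked=[]
Op 9: conn=20 S1=35 S2=28 S3=15 blocked=[]
Op 10: conn=46 S1=35 S2=28 S3=15 blocked=[]
Op 11: conn=28 S1=35 S2=10 S3=15 blocked=[]
Op 12: conn=15 S1=35 S2=-3 S3=15 blocked=[2]
Op 13: conn=15 S1=35 S2=-3 S3=26 blocked=[2]
Op 14: conn=40 S1=35 S2=-3 S3=26 blocked=[2]

Answer: S2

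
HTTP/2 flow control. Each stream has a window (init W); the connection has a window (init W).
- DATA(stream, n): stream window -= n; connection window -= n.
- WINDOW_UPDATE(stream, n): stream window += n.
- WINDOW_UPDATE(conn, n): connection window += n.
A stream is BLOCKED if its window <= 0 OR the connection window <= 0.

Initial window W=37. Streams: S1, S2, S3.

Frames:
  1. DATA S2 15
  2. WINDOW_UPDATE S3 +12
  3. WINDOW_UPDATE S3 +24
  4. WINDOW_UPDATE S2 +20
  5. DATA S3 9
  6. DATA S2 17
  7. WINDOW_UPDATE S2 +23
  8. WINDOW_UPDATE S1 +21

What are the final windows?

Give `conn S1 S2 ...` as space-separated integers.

Op 1: conn=22 S1=37 S2=22 S3=37 blocked=[]
Op 2: conn=22 S1=37 S2=22 S3=49 blocked=[]
Op 3: conn=22 S1=37 S2=22 S3=73 blocked=[]
Op 4: conn=22 S1=37 S2=42 S3=73 blocked=[]
Op 5: conn=13 S1=37 S2=42 S3=64 blocked=[]
Op 6: conn=-4 S1=37 S2=25 S3=64 blocked=[1, 2, 3]
Op 7: conn=-4 S1=37 S2=48 S3=64 blocked=[1, 2, 3]
Op 8: conn=-4 S1=58 S2=48 S3=64 blocked=[1, 2, 3]

Answer: -4 58 48 64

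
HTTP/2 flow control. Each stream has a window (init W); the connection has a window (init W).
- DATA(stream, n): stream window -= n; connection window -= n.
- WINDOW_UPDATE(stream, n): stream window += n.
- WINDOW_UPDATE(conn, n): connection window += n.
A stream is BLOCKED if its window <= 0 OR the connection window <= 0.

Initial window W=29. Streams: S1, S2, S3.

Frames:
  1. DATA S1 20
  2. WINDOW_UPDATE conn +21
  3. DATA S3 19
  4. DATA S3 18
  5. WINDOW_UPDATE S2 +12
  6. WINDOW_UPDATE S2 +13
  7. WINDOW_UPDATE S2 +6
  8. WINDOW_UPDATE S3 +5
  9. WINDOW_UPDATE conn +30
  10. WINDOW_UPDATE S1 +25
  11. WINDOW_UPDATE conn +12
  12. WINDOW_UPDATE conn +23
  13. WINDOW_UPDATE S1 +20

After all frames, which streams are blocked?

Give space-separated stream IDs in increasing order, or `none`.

Answer: S3

Derivation:
Op 1: conn=9 S1=9 S2=29 S3=29 blocked=[]
Op 2: conn=30 S1=9 S2=29 S3=29 blocked=[]
Op 3: conn=11 S1=9 S2=29 S3=10 blocked=[]
Op 4: conn=-7 S1=9 S2=29 S3=-8 blocked=[1, 2, 3]
Op 5: conn=-7 S1=9 S2=41 S3=-8 blocked=[1, 2, 3]
Op 6: conn=-7 S1=9 S2=54 S3=-8 blocked=[1, 2, 3]
Op 7: conn=-7 S1=9 S2=60 S3=-8 blocked=[1, 2, 3]
Op 8: conn=-7 S1=9 S2=60 S3=-3 blocked=[1, 2, 3]
Op 9: conn=23 S1=9 S2=60 S3=-3 blocked=[3]
Op 10: conn=23 S1=34 S2=60 S3=-3 blocked=[3]
Op 11: conn=35 S1=34 S2=60 S3=-3 blocked=[3]
Op 12: conn=58 S1=34 S2=60 S3=-3 blocked=[3]
Op 13: conn=58 S1=54 S2=60 S3=-3 blocked=[3]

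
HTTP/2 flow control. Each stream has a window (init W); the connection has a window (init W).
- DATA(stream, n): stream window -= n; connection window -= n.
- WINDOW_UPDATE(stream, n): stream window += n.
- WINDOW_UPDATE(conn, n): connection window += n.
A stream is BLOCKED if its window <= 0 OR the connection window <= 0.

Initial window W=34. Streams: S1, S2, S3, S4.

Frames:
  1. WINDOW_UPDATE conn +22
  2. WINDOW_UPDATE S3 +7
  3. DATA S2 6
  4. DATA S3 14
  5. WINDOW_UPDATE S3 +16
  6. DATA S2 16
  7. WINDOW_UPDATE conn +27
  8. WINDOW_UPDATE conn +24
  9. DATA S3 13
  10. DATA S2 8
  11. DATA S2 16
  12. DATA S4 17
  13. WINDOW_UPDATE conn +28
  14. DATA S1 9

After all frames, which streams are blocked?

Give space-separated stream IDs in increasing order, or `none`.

Op 1: conn=56 S1=34 S2=34 S3=34 S4=34 blocked=[]
Op 2: conn=56 S1=34 S2=34 S3=41 S4=34 blocked=[]
Op 3: conn=50 S1=34 S2=28 S3=41 S4=34 blocked=[]
Op 4: conn=36 S1=34 S2=28 S3=27 S4=34 blocked=[]
Op 5: conn=36 S1=34 S2=28 S3=43 S4=34 blocked=[]
Op 6: conn=20 S1=34 S2=12 S3=43 S4=34 blocked=[]
Op 7: conn=47 S1=34 S2=12 S3=43 S4=34 blocked=[]
Op 8: conn=71 S1=34 S2=12 S3=43 S4=34 blocked=[]
Op 9: conn=58 S1=34 S2=12 S3=30 S4=34 blocked=[]
Op 10: conn=50 S1=34 S2=4 S3=30 S4=34 blocked=[]
Op 11: conn=34 S1=34 S2=-12 S3=30 S4=34 blocked=[2]
Op 12: conn=17 S1=34 S2=-12 S3=30 S4=17 blocked=[2]
Op 13: conn=45 S1=34 S2=-12 S3=30 S4=17 blocked=[2]
Op 14: conn=36 S1=25 S2=-12 S3=30 S4=17 blocked=[2]

Answer: S2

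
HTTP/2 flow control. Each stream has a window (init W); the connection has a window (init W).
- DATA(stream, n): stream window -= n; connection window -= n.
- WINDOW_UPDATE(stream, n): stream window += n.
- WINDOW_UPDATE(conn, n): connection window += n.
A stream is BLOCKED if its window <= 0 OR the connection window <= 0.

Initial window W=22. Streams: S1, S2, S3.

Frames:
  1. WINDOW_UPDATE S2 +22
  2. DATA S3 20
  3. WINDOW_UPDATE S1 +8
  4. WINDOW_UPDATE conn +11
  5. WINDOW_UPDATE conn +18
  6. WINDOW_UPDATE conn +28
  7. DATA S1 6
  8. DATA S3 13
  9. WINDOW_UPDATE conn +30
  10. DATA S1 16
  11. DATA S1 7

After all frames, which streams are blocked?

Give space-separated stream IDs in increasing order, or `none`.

Answer: S3

Derivation:
Op 1: conn=22 S1=22 S2=44 S3=22 blocked=[]
Op 2: conn=2 S1=22 S2=44 S3=2 blocked=[]
Op 3: conn=2 S1=30 S2=44 S3=2 blocked=[]
Op 4: conn=13 S1=30 S2=44 S3=2 blocked=[]
Op 5: conn=31 S1=30 S2=44 S3=2 blocked=[]
Op 6: conn=59 S1=30 S2=44 S3=2 blocked=[]
Op 7: conn=53 S1=24 S2=44 S3=2 blocked=[]
Op 8: conn=40 S1=24 S2=44 S3=-11 blocked=[3]
Op 9: conn=70 S1=24 S2=44 S3=-11 blocked=[3]
Op 10: conn=54 S1=8 S2=44 S3=-11 blocked=[3]
Op 11: conn=47 S1=1 S2=44 S3=-11 blocked=[3]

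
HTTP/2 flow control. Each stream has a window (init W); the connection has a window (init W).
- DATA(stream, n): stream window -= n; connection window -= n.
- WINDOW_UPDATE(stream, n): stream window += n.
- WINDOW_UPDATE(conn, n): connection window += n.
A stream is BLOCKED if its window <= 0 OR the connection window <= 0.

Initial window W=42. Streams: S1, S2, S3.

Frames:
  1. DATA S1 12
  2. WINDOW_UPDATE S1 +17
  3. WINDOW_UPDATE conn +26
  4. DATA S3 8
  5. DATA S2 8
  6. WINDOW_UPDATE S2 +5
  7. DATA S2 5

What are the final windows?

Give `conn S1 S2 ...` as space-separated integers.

Op 1: conn=30 S1=30 S2=42 S3=42 blocked=[]
Op 2: conn=30 S1=47 S2=42 S3=42 blocked=[]
Op 3: conn=56 S1=47 S2=42 S3=42 blocked=[]
Op 4: conn=48 S1=47 S2=42 S3=34 blocked=[]
Op 5: conn=40 S1=47 S2=34 S3=34 blocked=[]
Op 6: conn=40 S1=47 S2=39 S3=34 blocked=[]
Op 7: conn=35 S1=47 S2=34 S3=34 blocked=[]

Answer: 35 47 34 34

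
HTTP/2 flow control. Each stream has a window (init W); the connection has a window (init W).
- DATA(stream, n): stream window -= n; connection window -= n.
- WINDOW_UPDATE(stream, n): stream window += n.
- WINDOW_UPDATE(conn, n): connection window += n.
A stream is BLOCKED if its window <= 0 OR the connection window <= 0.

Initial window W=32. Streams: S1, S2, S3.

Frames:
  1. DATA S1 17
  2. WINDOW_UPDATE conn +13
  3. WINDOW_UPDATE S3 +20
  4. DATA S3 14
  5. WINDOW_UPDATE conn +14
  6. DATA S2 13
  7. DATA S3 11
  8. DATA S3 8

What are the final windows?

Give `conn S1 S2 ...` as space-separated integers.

Answer: -4 15 19 19

Derivation:
Op 1: conn=15 S1=15 S2=32 S3=32 blocked=[]
Op 2: conn=28 S1=15 S2=32 S3=32 blocked=[]
Op 3: conn=28 S1=15 S2=32 S3=52 blocked=[]
Op 4: conn=14 S1=15 S2=32 S3=38 blocked=[]
Op 5: conn=28 S1=15 S2=32 S3=38 blocked=[]
Op 6: conn=15 S1=15 S2=19 S3=38 blocked=[]
Op 7: conn=4 S1=15 S2=19 S3=27 blocked=[]
Op 8: conn=-4 S1=15 S2=19 S3=19 blocked=[1, 2, 3]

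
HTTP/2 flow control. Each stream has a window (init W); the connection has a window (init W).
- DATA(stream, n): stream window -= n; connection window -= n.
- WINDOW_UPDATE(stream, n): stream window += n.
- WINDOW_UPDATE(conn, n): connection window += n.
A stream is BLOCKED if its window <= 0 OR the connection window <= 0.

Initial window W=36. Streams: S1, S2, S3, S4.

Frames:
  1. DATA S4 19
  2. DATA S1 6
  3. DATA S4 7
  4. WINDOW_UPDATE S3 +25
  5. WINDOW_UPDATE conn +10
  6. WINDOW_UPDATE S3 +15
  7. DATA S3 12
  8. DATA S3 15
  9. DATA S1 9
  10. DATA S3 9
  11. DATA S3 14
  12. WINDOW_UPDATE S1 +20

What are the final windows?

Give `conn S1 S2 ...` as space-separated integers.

Answer: -45 41 36 26 10

Derivation:
Op 1: conn=17 S1=36 S2=36 S3=36 S4=17 blocked=[]
Op 2: conn=11 S1=30 S2=36 S3=36 S4=17 blocked=[]
Op 3: conn=4 S1=30 S2=36 S3=36 S4=10 blocked=[]
Op 4: conn=4 S1=30 S2=36 S3=61 S4=10 blocked=[]
Op 5: conn=14 S1=30 S2=36 S3=61 S4=10 blocked=[]
Op 6: conn=14 S1=30 S2=36 S3=76 S4=10 blocked=[]
Op 7: conn=2 S1=30 S2=36 S3=64 S4=10 blocked=[]
Op 8: conn=-13 S1=30 S2=36 S3=49 S4=10 blocked=[1, 2, 3, 4]
Op 9: conn=-22 S1=21 S2=36 S3=49 S4=10 blocked=[1, 2, 3, 4]
Op 10: conn=-31 S1=21 S2=36 S3=40 S4=10 blocked=[1, 2, 3, 4]
Op 11: conn=-45 S1=21 S2=36 S3=26 S4=10 blocked=[1, 2, 3, 4]
Op 12: conn=-45 S1=41 S2=36 S3=26 S4=10 blocked=[1, 2, 3, 4]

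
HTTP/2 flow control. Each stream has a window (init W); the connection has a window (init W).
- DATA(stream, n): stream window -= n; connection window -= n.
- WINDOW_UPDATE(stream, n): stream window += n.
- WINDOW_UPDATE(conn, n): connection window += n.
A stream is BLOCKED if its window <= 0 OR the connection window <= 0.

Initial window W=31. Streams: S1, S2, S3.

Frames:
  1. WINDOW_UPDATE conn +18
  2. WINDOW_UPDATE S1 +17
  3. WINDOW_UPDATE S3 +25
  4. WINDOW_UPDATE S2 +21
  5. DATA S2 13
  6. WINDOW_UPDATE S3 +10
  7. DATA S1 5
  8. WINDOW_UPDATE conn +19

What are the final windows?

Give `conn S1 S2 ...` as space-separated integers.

Answer: 50 43 39 66

Derivation:
Op 1: conn=49 S1=31 S2=31 S3=31 blocked=[]
Op 2: conn=49 S1=48 S2=31 S3=31 blocked=[]
Op 3: conn=49 S1=48 S2=31 S3=56 blocked=[]
Op 4: conn=49 S1=48 S2=52 S3=56 blocked=[]
Op 5: conn=36 S1=48 S2=39 S3=56 blocked=[]
Op 6: conn=36 S1=48 S2=39 S3=66 blocked=[]
Op 7: conn=31 S1=43 S2=39 S3=66 blocked=[]
Op 8: conn=50 S1=43 S2=39 S3=66 blocked=[]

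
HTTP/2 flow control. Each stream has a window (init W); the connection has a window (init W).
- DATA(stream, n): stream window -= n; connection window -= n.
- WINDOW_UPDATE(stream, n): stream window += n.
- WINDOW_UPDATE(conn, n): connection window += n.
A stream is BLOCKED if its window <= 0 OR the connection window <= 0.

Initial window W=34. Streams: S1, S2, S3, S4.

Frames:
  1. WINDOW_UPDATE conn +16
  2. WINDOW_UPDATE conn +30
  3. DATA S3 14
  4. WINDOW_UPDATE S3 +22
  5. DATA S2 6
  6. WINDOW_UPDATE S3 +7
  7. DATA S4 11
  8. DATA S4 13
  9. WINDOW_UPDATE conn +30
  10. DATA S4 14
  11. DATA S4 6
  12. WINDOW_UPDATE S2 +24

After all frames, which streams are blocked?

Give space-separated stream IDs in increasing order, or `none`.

Answer: S4

Derivation:
Op 1: conn=50 S1=34 S2=34 S3=34 S4=34 blocked=[]
Op 2: conn=80 S1=34 S2=34 S3=34 S4=34 blocked=[]
Op 3: conn=66 S1=34 S2=34 S3=20 S4=34 blocked=[]
Op 4: conn=66 S1=34 S2=34 S3=42 S4=34 blocked=[]
Op 5: conn=60 S1=34 S2=28 S3=42 S4=34 blocked=[]
Op 6: conn=60 S1=34 S2=28 S3=49 S4=34 blocked=[]
Op 7: conn=49 S1=34 S2=28 S3=49 S4=23 blocked=[]
Op 8: conn=36 S1=34 S2=28 S3=49 S4=10 blocked=[]
Op 9: conn=66 S1=34 S2=28 S3=49 S4=10 blocked=[]
Op 10: conn=52 S1=34 S2=28 S3=49 S4=-4 blocked=[4]
Op 11: conn=46 S1=34 S2=28 S3=49 S4=-10 blocked=[4]
Op 12: conn=46 S1=34 S2=52 S3=49 S4=-10 blocked=[4]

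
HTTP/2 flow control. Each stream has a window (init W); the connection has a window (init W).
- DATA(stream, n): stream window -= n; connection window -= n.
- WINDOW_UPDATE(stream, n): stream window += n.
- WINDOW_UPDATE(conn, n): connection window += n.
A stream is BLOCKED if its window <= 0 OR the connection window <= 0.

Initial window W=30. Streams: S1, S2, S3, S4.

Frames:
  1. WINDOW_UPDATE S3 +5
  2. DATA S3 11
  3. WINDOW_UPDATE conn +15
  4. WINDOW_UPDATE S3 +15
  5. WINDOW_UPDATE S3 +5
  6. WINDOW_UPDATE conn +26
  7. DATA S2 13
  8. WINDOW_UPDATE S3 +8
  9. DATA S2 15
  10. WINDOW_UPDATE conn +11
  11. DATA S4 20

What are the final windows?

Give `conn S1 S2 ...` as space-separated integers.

Op 1: conn=30 S1=30 S2=30 S3=35 S4=30 blocked=[]
Op 2: conn=19 S1=30 S2=30 S3=24 S4=30 blocked=[]
Op 3: conn=34 S1=30 S2=30 S3=24 S4=30 blocked=[]
Op 4: conn=34 S1=30 S2=30 S3=39 S4=30 blocked=[]
Op 5: conn=34 S1=30 S2=30 S3=44 S4=30 blocked=[]
Op 6: conn=60 S1=30 S2=30 S3=44 S4=30 blocked=[]
Op 7: conn=47 S1=30 S2=17 S3=44 S4=30 blocked=[]
Op 8: conn=47 S1=30 S2=17 S3=52 S4=30 blocked=[]
Op 9: conn=32 S1=30 S2=2 S3=52 S4=30 blocked=[]
Op 10: conn=43 S1=30 S2=2 S3=52 S4=30 blocked=[]
Op 11: conn=23 S1=30 S2=2 S3=52 S4=10 blocked=[]

Answer: 23 30 2 52 10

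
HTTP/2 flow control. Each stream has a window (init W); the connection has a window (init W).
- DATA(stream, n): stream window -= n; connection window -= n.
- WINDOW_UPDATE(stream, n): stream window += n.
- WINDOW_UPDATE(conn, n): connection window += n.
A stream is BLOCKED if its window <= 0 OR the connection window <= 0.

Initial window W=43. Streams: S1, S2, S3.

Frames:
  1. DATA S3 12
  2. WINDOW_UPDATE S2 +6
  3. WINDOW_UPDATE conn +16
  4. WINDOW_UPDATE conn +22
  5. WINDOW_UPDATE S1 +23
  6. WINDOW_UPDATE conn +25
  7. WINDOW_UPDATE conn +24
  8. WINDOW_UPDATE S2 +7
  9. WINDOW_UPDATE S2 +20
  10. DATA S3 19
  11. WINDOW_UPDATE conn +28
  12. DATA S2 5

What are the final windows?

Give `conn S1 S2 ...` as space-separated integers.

Answer: 122 66 71 12

Derivation:
Op 1: conn=31 S1=43 S2=43 S3=31 blocked=[]
Op 2: conn=31 S1=43 S2=49 S3=31 blocked=[]
Op 3: conn=47 S1=43 S2=49 S3=31 blocked=[]
Op 4: conn=69 S1=43 S2=49 S3=31 blocked=[]
Op 5: conn=69 S1=66 S2=49 S3=31 blocked=[]
Op 6: conn=94 S1=66 S2=49 S3=31 blocked=[]
Op 7: conn=118 S1=66 S2=49 S3=31 blocked=[]
Op 8: conn=118 S1=66 S2=56 S3=31 blocked=[]
Op 9: conn=118 S1=66 S2=76 S3=31 blocked=[]
Op 10: conn=99 S1=66 S2=76 S3=12 blocked=[]
Op 11: conn=127 S1=66 S2=76 S3=12 blocked=[]
Op 12: conn=122 S1=66 S2=71 S3=12 blocked=[]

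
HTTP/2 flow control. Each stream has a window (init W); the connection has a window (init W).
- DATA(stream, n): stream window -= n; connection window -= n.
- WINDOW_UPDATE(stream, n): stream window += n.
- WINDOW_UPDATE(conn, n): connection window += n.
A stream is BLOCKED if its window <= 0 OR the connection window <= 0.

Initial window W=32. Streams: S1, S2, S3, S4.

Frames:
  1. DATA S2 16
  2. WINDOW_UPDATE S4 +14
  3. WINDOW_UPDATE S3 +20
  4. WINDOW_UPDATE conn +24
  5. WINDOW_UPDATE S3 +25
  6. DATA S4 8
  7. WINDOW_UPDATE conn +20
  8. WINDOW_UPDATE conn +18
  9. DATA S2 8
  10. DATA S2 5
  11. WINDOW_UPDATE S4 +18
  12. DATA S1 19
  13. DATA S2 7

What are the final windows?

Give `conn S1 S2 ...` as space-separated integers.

Answer: 31 13 -4 77 56

Derivation:
Op 1: conn=16 S1=32 S2=16 S3=32 S4=32 blocked=[]
Op 2: conn=16 S1=32 S2=16 S3=32 S4=46 blocked=[]
Op 3: conn=16 S1=32 S2=16 S3=52 S4=46 blocked=[]
Op 4: conn=40 S1=32 S2=16 S3=52 S4=46 blocked=[]
Op 5: conn=40 S1=32 S2=16 S3=77 S4=46 blocked=[]
Op 6: conn=32 S1=32 S2=16 S3=77 S4=38 blocked=[]
Op 7: conn=52 S1=32 S2=16 S3=77 S4=38 blocked=[]
Op 8: conn=70 S1=32 S2=16 S3=77 S4=38 blocked=[]
Op 9: conn=62 S1=32 S2=8 S3=77 S4=38 blocked=[]
Op 10: conn=57 S1=32 S2=3 S3=77 S4=38 blocked=[]
Op 11: conn=57 S1=32 S2=3 S3=77 S4=56 blocked=[]
Op 12: conn=38 S1=13 S2=3 S3=77 S4=56 blocked=[]
Op 13: conn=31 S1=13 S2=-4 S3=77 S4=56 blocked=[2]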